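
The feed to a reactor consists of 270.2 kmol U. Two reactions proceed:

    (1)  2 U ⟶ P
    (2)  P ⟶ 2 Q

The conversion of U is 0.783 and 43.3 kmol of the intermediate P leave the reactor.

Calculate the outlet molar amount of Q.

125 kmol

Conversion of U: U consumed = 2ξ₁ = 0.783 × 270.2 → ξ₁ = 105.8 kmol.
P balance: n_P = 0 + 1ξ₁ − 1ξ₂ = 43.3 → ξ₂ = (1·105.8 − 43.3)/1 = 62.48 kmol.
Outlet amounts (n = n₀ + Σ ν·ξ):
  U: 270.2 − 2(105.8) = 58.63
  P: 0 + 1(105.8) − 1(62.48) = 43.3
  Q: 0 + 2(62.48) = 125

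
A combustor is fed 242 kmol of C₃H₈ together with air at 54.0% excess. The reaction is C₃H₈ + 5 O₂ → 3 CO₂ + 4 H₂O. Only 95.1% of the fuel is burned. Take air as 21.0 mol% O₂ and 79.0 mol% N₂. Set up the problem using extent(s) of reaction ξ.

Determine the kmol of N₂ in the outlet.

Stoichiometric O₂ = 5 × 242 = 1210 kmol; O₂ fed = 1210 × 1.540 = 1863 kmol.
N₂ fed = 1863 × 79/21 = 7010 kmol.
Fuel reacted = 0.951 × 242 → ξ = 230.1 kmol.
Outlet (n = n₀ + ν ξ):
  C₃H₈: 242 − 1(230.1) = 11.86
  O₂: 1863 − 5(230.1) = 712.7
  N₂: 7010 (inert)
  CO₂: 0 + 3(230.1) = 690.4
  H₂O: 0 + 4(230.1) = 920.6

7010 kmol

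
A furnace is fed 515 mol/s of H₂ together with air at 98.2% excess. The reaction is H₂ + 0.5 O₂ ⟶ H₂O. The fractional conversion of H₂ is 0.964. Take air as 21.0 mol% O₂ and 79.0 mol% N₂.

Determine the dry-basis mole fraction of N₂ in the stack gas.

Stoichiometric O₂ = 0.5 × 515 = 257.5 mol/s; O₂ fed = 257.5 × 1.982 = 510.4 mol/s.
N₂ fed = 510.4 × 79/21 = 1920 mol/s.
Fuel reacted = 0.964 × 515 → ξ = 496.5 mol/s.
Outlet (n = n₀ + ν ξ):
  H₂: 515 − 1(496.5) = 18.54
  O₂: 510.4 − 0.5(496.5) = 262.1
  N₂: 1920 (inert)
  H₂O: 0 + 1(496.5) = 496.5
Dry total = 2201 mol/s; y_N₂ (dry) = 1920 / 2201 = 0.8725.

0.872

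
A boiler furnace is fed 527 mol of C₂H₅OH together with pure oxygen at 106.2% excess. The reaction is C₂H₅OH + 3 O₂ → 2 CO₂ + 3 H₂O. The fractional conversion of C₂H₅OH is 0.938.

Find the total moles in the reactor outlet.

Stoichiometric O₂ = 3 × 527 = 1581 mol; O₂ fed = 1581 × 2.062 = 3260 mol.
Fuel reacted = 0.938 × 527 → ξ = 494.3 mol.
Outlet (n = n₀ + ν ξ):
  C₂H₅OH: 527 − 1(494.3) = 32.67
  O₂: 3260 − 3(494.3) = 1777
  CO₂: 0 + 2(494.3) = 988.7
  H₂O: 0 + 3(494.3) = 1483
Total out = 32.67 + 1777 + 988.7 + 1483 = 4281 mol.

4280 mol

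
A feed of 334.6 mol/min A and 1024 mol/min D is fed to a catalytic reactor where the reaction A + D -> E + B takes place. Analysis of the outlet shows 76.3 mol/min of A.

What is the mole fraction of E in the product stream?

0.19

For A: n = n₀ − 1ξ → 76.3 = 334.6 − 1ξ, giving ξ = 258.3 mol/min.
Outlet amounts (n = n₀ + ν ξ):
  A: 334.6 − 1(258.3) = 76.3
  D: 1024 − 1(258.3) = 765.7
  E: 0 + 1(258.3) = 258.3
  B: 0 + 1(258.3) = 258.3
Total out = 1359 mol/min; y_E = 258.3 / 1359 = 0.1901.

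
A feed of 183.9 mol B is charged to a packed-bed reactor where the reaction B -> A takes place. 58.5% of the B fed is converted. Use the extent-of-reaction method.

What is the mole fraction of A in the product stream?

B reacted = 0.585 × 183.9 = 107.6 mol; ν_B = −1, so ξ = 107.6/1 = 107.6 mol.
Outlet amounts (n = n₀ + ν ξ):
  B: 183.9 − 1(107.6) = 76.32
  A: 0 + 1(107.6) = 107.6
Total out = 183.9 mol; y_A = 107.6 / 183.9 = 0.585.

0.585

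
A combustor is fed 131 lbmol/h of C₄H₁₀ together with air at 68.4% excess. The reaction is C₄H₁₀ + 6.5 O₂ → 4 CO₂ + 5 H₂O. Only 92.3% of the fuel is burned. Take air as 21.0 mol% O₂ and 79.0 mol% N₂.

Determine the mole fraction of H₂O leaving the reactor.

0.0847

Stoichiometric O₂ = 6.5 × 131 = 851.5 lbmol/h; O₂ fed = 851.5 × 1.684 = 1434 lbmol/h.
N₂ fed = 1434 × 79/21 = 5394 lbmol/h.
Fuel reacted = 0.923 × 131 → ξ = 120.9 lbmol/h.
Outlet (n = n₀ + ν ξ):
  C₄H₁₀: 131 − 1(120.9) = 10.09
  O₂: 1434 − 6.5(120.9) = 648
  N₂: 5394 (inert)
  CO₂: 0 + 4(120.9) = 483.7
  H₂O: 0 + 5(120.9) = 604.6
Total out = 7141 lbmol/h; y_H₂O = 604.6 / 7141 = 0.08467.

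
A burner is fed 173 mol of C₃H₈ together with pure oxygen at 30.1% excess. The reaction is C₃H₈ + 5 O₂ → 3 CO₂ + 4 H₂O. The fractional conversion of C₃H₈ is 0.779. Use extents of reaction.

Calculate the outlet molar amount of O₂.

Stoichiometric O₂ = 5 × 173 = 865 mol; O₂ fed = 865 × 1.301 = 1125 mol.
Fuel reacted = 0.779 × 173 → ξ = 134.8 mol.
Outlet (n = n₀ + ν ξ):
  C₃H₈: 173 − 1(134.8) = 38.23
  O₂: 1125 − 5(134.8) = 451.5
  CO₂: 0 + 3(134.8) = 404.3
  H₂O: 0 + 4(134.8) = 539.1

452 mol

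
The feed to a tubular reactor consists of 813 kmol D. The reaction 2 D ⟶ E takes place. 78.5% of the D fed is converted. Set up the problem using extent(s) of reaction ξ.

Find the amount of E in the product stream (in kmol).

D reacted = 0.785 × 813 = 638.2 kmol; ν_D = −2, so ξ = 638.2/2 = 319.1 kmol.
Outlet amounts (n = n₀ + ν ξ):
  D: 813 − 2(319.1) = 174.8
  E: 0 + 1(319.1) = 319.1

319 kmol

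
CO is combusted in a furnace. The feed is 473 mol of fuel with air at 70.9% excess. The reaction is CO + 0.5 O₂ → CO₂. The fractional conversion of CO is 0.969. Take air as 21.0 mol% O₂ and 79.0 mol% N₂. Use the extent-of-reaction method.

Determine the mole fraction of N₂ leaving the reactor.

Stoichiometric O₂ = 0.5 × 473 = 236.5 mol; O₂ fed = 236.5 × 1.709 = 404.2 mol.
N₂ fed = 404.2 × 79/21 = 1520 mol.
Fuel reacted = 0.969 × 473 → ξ = 458.3 mol.
Outlet (n = n₀ + ν ξ):
  CO: 473 − 1(458.3) = 14.66
  O₂: 404.2 − 0.5(458.3) = 175
  N₂: 1520 (inert)
  CO₂: 0 + 1(458.3) = 458.3
Total out = 2168 mol; y_N₂ = 1520 / 2168 = 0.7012.

0.701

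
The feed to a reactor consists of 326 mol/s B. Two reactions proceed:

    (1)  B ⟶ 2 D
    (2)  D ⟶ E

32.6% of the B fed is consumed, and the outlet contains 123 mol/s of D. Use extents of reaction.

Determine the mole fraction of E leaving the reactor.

0.207

Conversion of B: B consumed = 1ξ₁ = 0.326 × 326 → ξ₁ = 106.3 mol/s.
D balance: n_D = 0 + 2ξ₁ − 1ξ₂ = 123 → ξ₂ = (2·106.3 − 123)/1 = 89.55 mol/s.
Outlet amounts (n = n₀ + Σ ν·ξ):
  B: 326 − 1(106.3) = 219.7
  D: 0 + 2(106.3) − 1(89.55) = 123
  E: 0 + 1(89.55) = 89.55
Total out = 432.3 mol/s; y_E = 89.55 / 432.3 = 0.2072.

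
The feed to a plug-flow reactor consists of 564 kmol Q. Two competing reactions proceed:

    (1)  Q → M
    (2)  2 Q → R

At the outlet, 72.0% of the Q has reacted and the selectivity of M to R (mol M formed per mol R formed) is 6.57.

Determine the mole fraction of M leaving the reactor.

0.603

Conversion of Q: Q consumed = 0.72 × 564 = 406.1 kmol = 1ξ₁ + 2ξ₂.
Selectivity: 1ξ₁ / (1ξ₂) = 6.57 → ξ₁ = 6.57 ξ₂.
Substitute: (1·6.57 + 2) ξ₂ = 406.1 → ξ₂ = 47.38 kmol, ξ₁ = 311.3 kmol.
Outlet amounts (n = n₀ + Σ ν·ξ):
  Q: 564 − 1(311.3) − 2(47.38) = 157.9
  M: 0 + 1(311.3) = 311.3
  R: 0 + 1(47.38) = 47.38
Total out = 516.6 kmol; y_M = 311.3 / 516.6 = 0.6026.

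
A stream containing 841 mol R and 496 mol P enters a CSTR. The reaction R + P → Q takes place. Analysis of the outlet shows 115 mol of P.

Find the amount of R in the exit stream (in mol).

For P: n = n₀ − 1ξ → 115 = 496 − 1ξ, giving ξ = 381 mol.
Outlet amounts (n = n₀ + ν ξ):
  R: 841 − 1(381) = 460
  P: 496 − 1(381) = 115
  Q: 0 + 1(381) = 381

460 mol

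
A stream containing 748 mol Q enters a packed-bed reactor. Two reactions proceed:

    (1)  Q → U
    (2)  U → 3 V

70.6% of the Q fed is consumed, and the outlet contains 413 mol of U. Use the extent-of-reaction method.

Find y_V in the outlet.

Conversion of Q: Q consumed = 1ξ₁ = 0.706 × 748 → ξ₁ = 528.1 mol.
U balance: n_U = 0 + 1ξ₁ − 1ξ₂ = 413 → ξ₂ = (1·528.1 − 413)/1 = 115.1 mol.
Outlet amounts (n = n₀ + Σ ν·ξ):
  Q: 748 − 1(528.1) = 219.9
  U: 0 + 1(528.1) − 1(115.1) = 413
  V: 0 + 3(115.1) = 345.3
Total out = 978.2 mol; y_V = 345.3 / 978.2 = 0.353.

0.353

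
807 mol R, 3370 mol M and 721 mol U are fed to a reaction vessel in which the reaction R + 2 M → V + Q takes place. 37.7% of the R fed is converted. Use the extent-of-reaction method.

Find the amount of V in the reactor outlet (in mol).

R reacted = 0.377 × 807 = 304.2 mol; ν_R = −1, so ξ = 304.2/1 = 304.2 mol.
Outlet amounts (n = n₀ + ν ξ):
  R: 807 − 1(304.2) = 502.8
  M: 3370 − 2(304.2) = 2762
  V: 0 + 1(304.2) = 304.2
  Q: 0 + 1(304.2) = 304.2
  U: 721 (inert)

304 mol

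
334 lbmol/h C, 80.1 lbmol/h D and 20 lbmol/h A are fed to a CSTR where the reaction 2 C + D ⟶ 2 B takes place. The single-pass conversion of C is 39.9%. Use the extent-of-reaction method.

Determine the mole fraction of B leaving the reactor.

0.363

C reacted = 0.399 × 334 = 133.3 lbmol/h; ν_C = −2, so ξ = 133.3/2 = 66.63 lbmol/h.
Outlet amounts (n = n₀ + ν ξ):
  C: 334 − 2(66.63) = 200.7
  D: 80.1 − 1(66.63) = 13.47
  B: 0 + 2(66.63) = 133.3
  A: 20 (inert)
Total out = 367.5 lbmol/h; y_B = 133.3 / 367.5 = 0.3627.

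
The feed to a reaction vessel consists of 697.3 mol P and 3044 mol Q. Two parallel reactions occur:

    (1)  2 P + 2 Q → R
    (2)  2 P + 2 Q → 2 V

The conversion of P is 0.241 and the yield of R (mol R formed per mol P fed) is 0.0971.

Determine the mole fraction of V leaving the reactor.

0.00931

Yield of R: 1ξ₁ / 697.3 = 0.0971 → ξ₁ = 67.71 mol.
Conversion of P: 2ξ₁ + 2ξ₂ = 0.241 × 697.3 = 168 → ξ₂ = 16.32 mol.
Outlet amounts (n = n₀ + Σ ν·ξ):
  P: 697.3 − 2(67.71) − 2(16.32) = 529.3
  Q: 3044 − 2(67.71) − 2(16.32) = 2876
  R: 0 + 1(67.71) = 67.71
  V: 0 + 2(16.32) = 32.63
Total out = 3506 mol; y_V = 32.63 / 3506 = 0.009309.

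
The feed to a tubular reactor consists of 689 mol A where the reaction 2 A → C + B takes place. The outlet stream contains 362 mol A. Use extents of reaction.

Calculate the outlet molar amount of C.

164 mol

For A: n = n₀ − 2ξ → 362 = 689 − 2ξ, giving ξ = 163.5 mol.
Outlet amounts (n = n₀ + ν ξ):
  A: 689 − 2(163.5) = 362
  C: 0 + 1(163.5) = 163.5
  B: 0 + 1(163.5) = 163.5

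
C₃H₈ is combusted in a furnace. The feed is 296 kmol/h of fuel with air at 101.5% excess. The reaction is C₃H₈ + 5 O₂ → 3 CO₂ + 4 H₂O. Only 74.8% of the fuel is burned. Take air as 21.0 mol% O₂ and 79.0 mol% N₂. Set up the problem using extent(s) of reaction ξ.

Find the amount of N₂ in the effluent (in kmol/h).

11200 kmol/h

Stoichiometric O₂ = 5 × 296 = 1480 kmol/h; O₂ fed = 1480 × 2.015 = 2982 kmol/h.
N₂ fed = 2982 × 79/21 = 11220 kmol/h.
Fuel reacted = 0.748 × 296 → ξ = 221.4 kmol/h.
Outlet (n = n₀ + ν ξ):
  C₃H₈: 296 − 1(221.4) = 74.59
  O₂: 2982 − 5(221.4) = 1875
  N₂: 11220 (inert)
  CO₂: 0 + 3(221.4) = 664.2
  H₂O: 0 + 4(221.4) = 885.6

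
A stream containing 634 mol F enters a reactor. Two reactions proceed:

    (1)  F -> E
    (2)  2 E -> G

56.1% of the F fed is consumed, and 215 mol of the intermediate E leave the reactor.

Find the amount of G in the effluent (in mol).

70.3 mol

Conversion of F: F consumed = 1ξ₁ = 0.561 × 634 → ξ₁ = 355.7 mol.
E balance: n_E = 0 + 1ξ₁ − 2ξ₂ = 215 → ξ₂ = (1·355.7 − 215)/2 = 70.34 mol.
Outlet amounts (n = n₀ + Σ ν·ξ):
  F: 634 − 1(355.7) = 278.3
  E: 0 + 1(355.7) − 2(70.34) = 215
  G: 0 + 1(70.34) = 70.34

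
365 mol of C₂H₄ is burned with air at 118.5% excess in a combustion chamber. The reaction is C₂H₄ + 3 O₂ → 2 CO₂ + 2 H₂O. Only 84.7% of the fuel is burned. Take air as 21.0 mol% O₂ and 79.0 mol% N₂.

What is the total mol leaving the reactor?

Stoichiometric O₂ = 3 × 365 = 1095 mol; O₂ fed = 1095 × 2.185 = 2393 mol.
N₂ fed = 2393 × 79/21 = 9001 mol.
Fuel reacted = 0.847 × 365 → ξ = 309.2 mol.
Outlet (n = n₀ + ν ξ):
  C₂H₄: 365 − 1(309.2) = 55.85
  O₂: 2393 − 3(309.2) = 1465
  N₂: 9001 (inert)
  CO₂: 0 + 2(309.2) = 618.3
  H₂O: 0 + 2(309.2) = 618.3
Total out = 55.85 + 1465 + 9001 + 618.3 + 618.3 = 11760 mol.

11800 mol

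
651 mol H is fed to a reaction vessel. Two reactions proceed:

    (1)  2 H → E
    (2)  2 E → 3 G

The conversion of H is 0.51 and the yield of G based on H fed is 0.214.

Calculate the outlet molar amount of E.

Conversion of H: H consumed = 2ξ₁ = 0.51 × 651 → ξ₁ = 166 mol.
Yield of G: 3ξ₂ / 651 = 0.214 → ξ₂ = 46.44 mol.
Outlet amounts (n = n₀ + Σ ν·ξ):
  H: 651 − 2(166) = 319
  E: 0 + 1(166) − 2(46.44) = 73.13
  G: 0 + 3(46.44) = 139.3

73.1 mol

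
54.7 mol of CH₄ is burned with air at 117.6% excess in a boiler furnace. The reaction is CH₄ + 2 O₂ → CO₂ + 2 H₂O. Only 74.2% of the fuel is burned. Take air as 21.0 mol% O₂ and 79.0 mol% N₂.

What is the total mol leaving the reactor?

Stoichiometric O₂ = 2 × 54.7 = 109.4 mol; O₂ fed = 109.4 × 2.176 = 238.1 mol.
N₂ fed = 238.1 × 79/21 = 895.5 mol.
Fuel reacted = 0.742 × 54.7 → ξ = 40.59 mol.
Outlet (n = n₀ + ν ξ):
  CH₄: 54.7 − 1(40.59) = 14.11
  O₂: 238.1 − 2(40.59) = 156.9
  N₂: 895.5 (inert)
  CO₂: 0 + 1(40.59) = 40.59
  H₂O: 0 + 2(40.59) = 81.17
Total out = 14.11 + 156.9 + 895.5 + 40.59 + 81.17 = 1188 mol.

1190 mol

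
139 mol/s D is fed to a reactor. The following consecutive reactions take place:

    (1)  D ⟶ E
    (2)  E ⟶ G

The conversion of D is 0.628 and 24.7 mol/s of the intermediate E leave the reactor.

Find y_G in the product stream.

0.45

Conversion of D: D consumed = 1ξ₁ = 0.628 × 139 → ξ₁ = 87.29 mol/s.
E balance: n_E = 0 + 1ξ₁ − 1ξ₂ = 24.7 → ξ₂ = (1·87.29 − 24.7)/1 = 62.59 mol/s.
Outlet amounts (n = n₀ + Σ ν·ξ):
  D: 139 − 1(87.29) = 51.71
  E: 0 + 1(87.29) − 1(62.59) = 24.7
  G: 0 + 1(62.59) = 62.59
Total out = 139 mol/s; y_G = 62.59 / 139 = 0.4503.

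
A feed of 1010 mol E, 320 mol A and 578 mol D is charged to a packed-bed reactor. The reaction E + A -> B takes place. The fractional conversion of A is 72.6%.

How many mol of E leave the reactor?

A reacted = 0.726 × 320 = 232.3 mol; ν_A = −1, so ξ = 232.3/1 = 232.3 mol.
Outlet amounts (n = n₀ + ν ξ):
  E: 1010 − 1(232.3) = 777.7
  A: 320 − 1(232.3) = 87.68
  B: 0 + 1(232.3) = 232.3
  D: 578 (inert)

778 mol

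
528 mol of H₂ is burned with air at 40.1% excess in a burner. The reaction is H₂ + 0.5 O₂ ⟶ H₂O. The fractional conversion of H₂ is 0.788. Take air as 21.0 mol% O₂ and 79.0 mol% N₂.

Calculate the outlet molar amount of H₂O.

416 mol

Stoichiometric O₂ = 0.5 × 528 = 264 mol; O₂ fed = 264 × 1.401 = 369.9 mol.
N₂ fed = 369.9 × 79/21 = 1391 mol.
Fuel reacted = 0.788 × 528 → ξ = 416.1 mol.
Outlet (n = n₀ + ν ξ):
  H₂: 528 − 1(416.1) = 111.9
  O₂: 369.9 − 0.5(416.1) = 161.8
  N₂: 1391 (inert)
  H₂O: 0 + 1(416.1) = 416.1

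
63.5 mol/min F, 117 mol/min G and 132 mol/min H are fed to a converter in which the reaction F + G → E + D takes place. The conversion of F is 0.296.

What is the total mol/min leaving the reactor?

F reacted = 0.296 × 63.5 = 18.8 mol/min; ν_F = −1, so ξ = 18.8/1 = 18.8 mol/min.
Outlet amounts (n = n₀ + ν ξ):
  F: 63.5 − 1(18.8) = 44.7
  G: 117 − 1(18.8) = 98.2
  E: 0 + 1(18.8) = 18.8
  D: 0 + 1(18.8) = 18.8
  H: 132 (inert)
Total out = 44.7 + 98.2 + 18.8 + 18.8 + 132 = 312.5 mol/min.

312 mol/min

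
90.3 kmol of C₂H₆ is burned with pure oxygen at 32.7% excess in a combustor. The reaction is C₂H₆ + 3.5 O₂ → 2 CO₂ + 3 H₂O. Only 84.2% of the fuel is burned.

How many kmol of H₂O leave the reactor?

Stoichiometric O₂ = 3.5 × 90.3 = 316.1 kmol; O₂ fed = 316.1 × 1.327 = 419.4 kmol.
Fuel reacted = 0.842 × 90.3 → ξ = 76.03 kmol.
Outlet (n = n₀ + ν ξ):
  C₂H₆: 90.3 − 1(76.03) = 14.27
  O₂: 419.4 − 3.5(76.03) = 153.3
  CO₂: 0 + 2(76.03) = 152.1
  H₂O: 0 + 3(76.03) = 228.1

228 kmol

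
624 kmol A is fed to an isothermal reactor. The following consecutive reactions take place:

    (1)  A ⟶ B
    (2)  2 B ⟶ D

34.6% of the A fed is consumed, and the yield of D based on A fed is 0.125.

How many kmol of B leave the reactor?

Conversion of A: A consumed = 1ξ₁ = 0.346 × 624 → ξ₁ = 215.9 kmol.
Yield of D: 1ξ₂ / 624 = 0.125 → ξ₂ = 78 kmol.
Outlet amounts (n = n₀ + Σ ν·ξ):
  A: 624 − 1(215.9) = 408.1
  B: 0 + 1(215.9) − 2(78) = 59.9
  D: 0 + 1(78) = 78

59.9 kmol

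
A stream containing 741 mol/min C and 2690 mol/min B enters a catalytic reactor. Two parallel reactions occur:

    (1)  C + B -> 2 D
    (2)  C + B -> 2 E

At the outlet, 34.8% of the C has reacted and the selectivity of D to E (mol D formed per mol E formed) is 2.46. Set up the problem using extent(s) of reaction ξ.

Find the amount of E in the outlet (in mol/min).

149 mol/min

Conversion of C: C consumed = 0.348 × 741 = 257.9 mol/min = 1ξ₁ + 1ξ₂.
Selectivity: 2ξ₁ / (2ξ₂) = 2.46 → ξ₁ = 2.46 ξ₂.
Substitute: (1·2.46 + 1) ξ₂ = 257.9 → ξ₂ = 74.53 mol/min, ξ₁ = 183.3 mol/min.
Outlet amounts (n = n₀ + Σ ν·ξ):
  C: 741 − 1(183.3) − 1(74.53) = 483.1
  B: 2690 − 1(183.3) − 1(74.53) = 2432
  D: 0 + 2(183.3) = 366.7
  E: 0 + 2(74.53) = 149.1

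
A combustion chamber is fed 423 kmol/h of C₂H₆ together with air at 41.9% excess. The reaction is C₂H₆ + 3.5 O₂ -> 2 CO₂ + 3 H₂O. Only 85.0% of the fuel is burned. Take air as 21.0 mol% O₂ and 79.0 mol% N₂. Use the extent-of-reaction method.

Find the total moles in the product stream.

Stoichiometric O₂ = 3.5 × 423 = 1480 kmol/h; O₂ fed = 1480 × 1.419 = 2101 kmol/h.
N₂ fed = 2101 × 79/21 = 7903 kmol/h.
Fuel reacted = 0.85 × 423 → ξ = 359.6 kmol/h.
Outlet (n = n₀ + ν ξ):
  C₂H₆: 423 − 1(359.6) = 63.45
  O₂: 2101 − 3.5(359.6) = 842.4
  N₂: 7903 (inert)
  CO₂: 0 + 2(359.6) = 719.1
  H₂O: 0 + 3(359.6) = 1079
Total out = 63.45 + 842.4 + 7903 + 719.1 + 1079 = 10610 kmol/h.

10600 kmol/h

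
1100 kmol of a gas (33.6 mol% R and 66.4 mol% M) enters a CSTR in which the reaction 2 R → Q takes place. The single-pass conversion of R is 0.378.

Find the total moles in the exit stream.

1030 kmol

R reacted = 0.378 × 369.6 = 139.7 kmol; ν_R = −2, so ξ = 139.7/2 = 69.85 kmol.
Outlet amounts (n = n₀ + ν ξ):
  R: 369.6 − 2(69.85) = 229.9
  Q: 0 + 1(69.85) = 69.85
  M: 730.4 (inert)
Total out = 229.9 + 69.85 + 730.4 = 1030 kmol.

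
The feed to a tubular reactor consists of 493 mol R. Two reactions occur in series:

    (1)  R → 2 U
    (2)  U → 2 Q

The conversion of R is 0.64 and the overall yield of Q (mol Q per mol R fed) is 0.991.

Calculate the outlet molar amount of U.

387 mol

Conversion of R: R consumed = 1ξ₁ = 0.64 × 493 → ξ₁ = 315.5 mol.
Yield of Q: 2ξ₂ / 493 = 0.991 → ξ₂ = 244.3 mol.
Outlet amounts (n = n₀ + Σ ν·ξ):
  R: 493 − 1(315.5) = 177.5
  U: 0 + 2(315.5) − 1(244.3) = 386.8
  Q: 0 + 2(244.3) = 488.6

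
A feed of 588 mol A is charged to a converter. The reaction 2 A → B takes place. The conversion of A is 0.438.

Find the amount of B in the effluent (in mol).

A reacted = 0.438 × 588 = 257.5 mol; ν_A = −2, so ξ = 257.5/2 = 128.8 mol.
Outlet amounts (n = n₀ + ν ξ):
  A: 588 − 2(128.8) = 330.5
  B: 0 + 1(128.8) = 128.8

129 mol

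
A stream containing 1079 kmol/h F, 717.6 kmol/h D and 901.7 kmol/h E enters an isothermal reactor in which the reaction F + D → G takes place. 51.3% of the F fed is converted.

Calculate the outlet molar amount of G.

F reacted = 0.513 × 1079 = 553.5 kmol/h; ν_F = −1, so ξ = 553.5/1 = 553.5 kmol/h.
Outlet amounts (n = n₀ + ν ξ):
  F: 1079 − 1(553.5) = 525.5
  D: 717.6 − 1(553.5) = 164.1
  G: 0 + 1(553.5) = 553.5
  E: 901.7 (inert)

554 kmol/h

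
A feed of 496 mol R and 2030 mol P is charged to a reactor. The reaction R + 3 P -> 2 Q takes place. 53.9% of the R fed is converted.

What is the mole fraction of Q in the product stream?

0.269

R reacted = 0.539 × 496 = 267.3 mol; ν_R = −1, so ξ = 267.3/1 = 267.3 mol.
Outlet amounts (n = n₀ + ν ξ):
  R: 496 − 1(267.3) = 228.7
  P: 2030 − 3(267.3) = 1228
  Q: 0 + 2(267.3) = 534.7
Total out = 1991 mol; y_Q = 534.7 / 1991 = 0.2685.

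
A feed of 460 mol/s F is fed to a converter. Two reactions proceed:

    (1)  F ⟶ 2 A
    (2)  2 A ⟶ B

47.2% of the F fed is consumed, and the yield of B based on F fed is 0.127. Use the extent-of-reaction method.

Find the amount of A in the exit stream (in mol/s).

317 mol/s

Conversion of F: F consumed = 1ξ₁ = 0.472 × 460 → ξ₁ = 217.1 mol/s.
Yield of B: 1ξ₂ / 460 = 0.127 → ξ₂ = 58.42 mol/s.
Outlet amounts (n = n₀ + Σ ν·ξ):
  F: 460 − 1(217.1) = 242.9
  A: 0 + 2(217.1) − 2(58.42) = 317.4
  B: 0 + 1(58.42) = 58.42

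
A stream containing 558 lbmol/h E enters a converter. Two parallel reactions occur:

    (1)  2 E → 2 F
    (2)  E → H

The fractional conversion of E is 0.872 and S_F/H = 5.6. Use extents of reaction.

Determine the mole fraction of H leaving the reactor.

0.132

Conversion of E: E consumed = 0.872 × 558 = 486.6 lbmol/h = 2ξ₁ + 1ξ₂.
Selectivity: 2ξ₁ / (1ξ₂) = 5.6 → ξ₁ = 2.8 ξ₂.
Substitute: (2·2.8 + 1) ξ₂ = 486.6 → ξ₂ = 73.72 lbmol/h, ξ₁ = 206.4 lbmol/h.
Outlet amounts (n = n₀ + Σ ν·ξ):
  E: 558 − 2(206.4) − 1(73.72) = 71.42
  F: 0 + 2(206.4) = 412.9
  H: 0 + 1(73.72) = 73.72
Total out = 558 lbmol/h; y_H = 73.72 / 558 = 0.1321.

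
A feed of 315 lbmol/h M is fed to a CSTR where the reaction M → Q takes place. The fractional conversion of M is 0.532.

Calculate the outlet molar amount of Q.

168 lbmol/h

M reacted = 0.532 × 315 = 167.6 lbmol/h; ν_M = −1, so ξ = 167.6/1 = 167.6 lbmol/h.
Outlet amounts (n = n₀ + ν ξ):
  M: 315 − 1(167.6) = 147.4
  Q: 0 + 1(167.6) = 167.6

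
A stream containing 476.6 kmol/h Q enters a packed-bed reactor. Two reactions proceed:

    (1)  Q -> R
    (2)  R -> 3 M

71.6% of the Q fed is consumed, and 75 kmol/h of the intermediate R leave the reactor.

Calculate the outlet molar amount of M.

799 kmol/h

Conversion of Q: Q consumed = 1ξ₁ = 0.716 × 476.6 → ξ₁ = 341.2 kmol/h.
R balance: n_R = 0 + 1ξ₁ − 1ξ₂ = 75 → ξ₂ = (1·341.2 − 75)/1 = 266.2 kmol/h.
Outlet amounts (n = n₀ + Σ ν·ξ):
  Q: 476.6 − 1(341.2) = 135.4
  R: 0 + 1(341.2) − 1(266.2) = 75
  M: 0 + 3(266.2) = 798.7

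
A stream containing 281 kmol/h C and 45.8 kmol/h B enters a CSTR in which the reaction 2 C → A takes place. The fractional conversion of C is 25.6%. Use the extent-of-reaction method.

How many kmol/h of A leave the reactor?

36 kmol/h

C reacted = 0.256 × 281 = 71.94 kmol/h; ν_C = −2, so ξ = 71.94/2 = 35.97 kmol/h.
Outlet amounts (n = n₀ + ν ξ):
  C: 281 − 2(35.97) = 209.1
  A: 0 + 1(35.97) = 35.97
  B: 45.8 (inert)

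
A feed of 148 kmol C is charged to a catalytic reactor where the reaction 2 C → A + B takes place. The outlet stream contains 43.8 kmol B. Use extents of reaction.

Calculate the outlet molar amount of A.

For B: n = n₀ + 1ξ → 43.8 = 0 + 1ξ, giving ξ = 43.8 kmol.
Outlet amounts (n = n₀ + ν ξ):
  C: 148 − 2(43.8) = 60.4
  A: 0 + 1(43.8) = 43.8
  B: 0 + 1(43.8) = 43.8

43.8 kmol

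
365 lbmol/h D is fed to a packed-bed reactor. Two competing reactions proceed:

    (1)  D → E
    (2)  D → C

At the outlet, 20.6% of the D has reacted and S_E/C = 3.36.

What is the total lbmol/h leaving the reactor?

365 lbmol/h

Conversion of D: D consumed = 0.206 × 365 = 75.19 lbmol/h = 1ξ₁ + 1ξ₂.
Selectivity: 1ξ₁ / (1ξ₂) = 3.36 → ξ₁ = 3.36 ξ₂.
Substitute: (1·3.36 + 1) ξ₂ = 75.19 → ξ₂ = 17.25 lbmol/h, ξ₁ = 57.94 lbmol/h.
Outlet amounts (n = n₀ + Σ ν·ξ):
  D: 365 − 1(57.94) − 1(17.25) = 289.8
  E: 0 + 1(57.94) = 57.94
  C: 0 + 1(17.25) = 17.25
Total out = 289.8 + 57.94 + 17.25 = 365 lbmol/h.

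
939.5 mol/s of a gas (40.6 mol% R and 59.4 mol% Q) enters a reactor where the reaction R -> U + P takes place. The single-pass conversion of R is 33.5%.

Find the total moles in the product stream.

1070 mol/s

R reacted = 0.335 × 381.4 = 127.8 mol/s; ν_R = −1, so ξ = 127.8/1 = 127.8 mol/s.
Outlet amounts (n = n₀ + ν ξ):
  R: 381.4 − 1(127.8) = 253.7
  U: 0 + 1(127.8) = 127.8
  P: 0 + 1(127.8) = 127.8
  Q: 558.1 (inert)
Total out = 253.7 + 127.8 + 127.8 + 558.1 = 1067 mol/s.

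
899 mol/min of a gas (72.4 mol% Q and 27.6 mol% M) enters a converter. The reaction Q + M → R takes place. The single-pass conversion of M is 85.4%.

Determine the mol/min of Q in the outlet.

M reacted = 0.854 × 248.1 = 211.9 mol/min; ν_M = −1, so ξ = 211.9/1 = 211.9 mol/min.
Outlet amounts (n = n₀ + ν ξ):
  Q: 650.9 − 1(211.9) = 439
  M: 248.1 − 1(211.9) = 36.23
  R: 0 + 1(211.9) = 211.9

439 mol/min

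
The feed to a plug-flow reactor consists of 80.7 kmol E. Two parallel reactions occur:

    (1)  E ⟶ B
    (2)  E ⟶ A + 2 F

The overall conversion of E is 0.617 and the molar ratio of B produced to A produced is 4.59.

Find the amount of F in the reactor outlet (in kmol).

17.8 kmol

Conversion of E: E consumed = 0.617 × 80.7 = 49.79 kmol = 1ξ₁ + 1ξ₂.
Selectivity: 1ξ₁ / (1ξ₂) = 4.59 → ξ₁ = 4.59 ξ₂.
Substitute: (1·4.59 + 1) ξ₂ = 49.79 → ξ₂ = 8.907 kmol, ξ₁ = 40.88 kmol.
Outlet amounts (n = n₀ + Σ ν·ξ):
  E: 80.7 − 1(40.88) − 1(8.907) = 30.91
  B: 0 + 1(40.88) = 40.88
  A: 0 + 1(8.907) = 8.907
  F: 0 + 2(8.907) = 17.81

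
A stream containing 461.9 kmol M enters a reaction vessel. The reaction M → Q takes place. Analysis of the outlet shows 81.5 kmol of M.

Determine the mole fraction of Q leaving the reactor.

0.824

For M: n = n₀ − 1ξ → 81.5 = 461.9 − 1ξ, giving ξ = 380.4 kmol.
Outlet amounts (n = n₀ + ν ξ):
  M: 461.9 − 1(380.4) = 81.5
  Q: 0 + 1(380.4) = 380.4
Total out = 461.9 kmol; y_Q = 380.4 / 461.9 = 0.8236.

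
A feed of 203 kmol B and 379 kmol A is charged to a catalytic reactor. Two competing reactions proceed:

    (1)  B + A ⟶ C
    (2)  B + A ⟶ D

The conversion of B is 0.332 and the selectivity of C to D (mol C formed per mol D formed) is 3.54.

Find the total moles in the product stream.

515 kmol

Conversion of B: B consumed = 0.332 × 203 = 67.4 kmol = 1ξ₁ + 1ξ₂.
Selectivity: 1ξ₁ / (1ξ₂) = 3.54 → ξ₁ = 3.54 ξ₂.
Substitute: (1·3.54 + 1) ξ₂ = 67.4 → ξ₂ = 14.84 kmol, ξ₁ = 52.55 kmol.
Outlet amounts (n = n₀ + Σ ν·ξ):
  B: 203 − 1(52.55) − 1(14.84) = 135.6
  A: 379 − 1(52.55) − 1(14.84) = 311.6
  C: 0 + 1(52.55) = 52.55
  D: 0 + 1(14.84) = 14.84
Total out = 135.6 + 311.6 + 52.55 + 14.84 = 514.6 kmol.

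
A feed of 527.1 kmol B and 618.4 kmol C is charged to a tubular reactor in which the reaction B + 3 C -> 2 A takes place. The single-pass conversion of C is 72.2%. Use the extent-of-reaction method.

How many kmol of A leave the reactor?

298 kmol

C reacted = 0.722 × 618.4 = 446.5 kmol; ν_C = −3, so ξ = 446.5/3 = 148.8 kmol.
Outlet amounts (n = n₀ + ν ξ):
  B: 527.1 − 1(148.8) = 378.3
  C: 618.4 − 3(148.8) = 171.9
  A: 0 + 2(148.8) = 297.7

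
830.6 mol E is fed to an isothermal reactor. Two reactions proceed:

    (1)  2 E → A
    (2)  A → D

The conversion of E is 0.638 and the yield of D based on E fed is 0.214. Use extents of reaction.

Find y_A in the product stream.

0.154

Conversion of E: E consumed = 2ξ₁ = 0.638 × 830.6 → ξ₁ = 265 mol.
Yield of D: 1ξ₂ / 830.6 = 0.214 → ξ₂ = 177.7 mol.
Outlet amounts (n = n₀ + Σ ν·ξ):
  E: 830.6 − 2(265) = 300.7
  A: 0 + 1(265) − 1(177.7) = 87.21
  D: 0 + 1(177.7) = 177.7
Total out = 565.6 mol; y_A = 87.21 / 565.6 = 0.1542.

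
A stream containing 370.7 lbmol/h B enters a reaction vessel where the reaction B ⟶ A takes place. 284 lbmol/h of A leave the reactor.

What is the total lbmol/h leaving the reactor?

371 lbmol/h

For A: n = n₀ + 1ξ → 284 = 0 + 1ξ, giving ξ = 284 lbmol/h.
Outlet amounts (n = n₀ + ν ξ):
  B: 370.7 − 1(284) = 86.7
  A: 0 + 1(284) = 284
Total out = 86.7 + 284 = 370.7 lbmol/h.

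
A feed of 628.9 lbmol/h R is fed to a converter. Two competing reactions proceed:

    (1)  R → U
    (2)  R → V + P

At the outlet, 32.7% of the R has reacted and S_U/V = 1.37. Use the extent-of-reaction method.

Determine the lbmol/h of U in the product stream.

Conversion of R: R consumed = 0.327 × 628.9 = 205.7 lbmol/h = 1ξ₁ + 1ξ₂.
Selectivity: 1ξ₁ / (1ξ₂) = 1.37 → ξ₁ = 1.37 ξ₂.
Substitute: (1·1.37 + 1) ξ₂ = 205.7 → ξ₂ = 86.77 lbmol/h, ξ₁ = 118.9 lbmol/h.
Outlet amounts (n = n₀ + Σ ν·ξ):
  R: 628.9 − 1(118.9) − 1(86.77) = 423.2
  U: 0 + 1(118.9) = 118.9
  V: 0 + 1(86.77) = 86.77
  P: 0 + 1(86.77) = 86.77

119 lbmol/h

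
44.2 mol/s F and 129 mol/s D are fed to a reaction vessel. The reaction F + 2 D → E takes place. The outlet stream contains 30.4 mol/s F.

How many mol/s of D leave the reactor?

101 mol/s

For F: n = n₀ − 1ξ → 30.4 = 44.2 − 1ξ, giving ξ = 13.8 mol/s.
Outlet amounts (n = n₀ + ν ξ):
  F: 44.2 − 1(13.8) = 30.4
  D: 129 − 2(13.8) = 101.4
  E: 0 + 1(13.8) = 13.8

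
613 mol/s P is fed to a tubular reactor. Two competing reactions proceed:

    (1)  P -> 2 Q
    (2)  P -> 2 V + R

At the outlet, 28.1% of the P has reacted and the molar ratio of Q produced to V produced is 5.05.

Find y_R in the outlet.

Conversion of P: P consumed = 0.281 × 613 = 172.3 mol/s = 1ξ₁ + 1ξ₂.
Selectivity: 2ξ₁ / (2ξ₂) = 5.05 → ξ₁ = 5.05 ξ₂.
Substitute: (1·5.05 + 1) ξ₂ = 172.3 → ξ₂ = 28.47 mol/s, ξ₁ = 143.8 mol/s.
Outlet amounts (n = n₀ + Σ ν·ξ):
  P: 613 − 1(143.8) − 1(28.47) = 440.7
  Q: 0 + 2(143.8) = 287.6
  V: 0 + 2(28.47) = 56.94
  R: 0 + 1(28.47) = 28.47
Total out = 813.7 mol/s; y_R = 28.47 / 813.7 = 0.03499.

0.035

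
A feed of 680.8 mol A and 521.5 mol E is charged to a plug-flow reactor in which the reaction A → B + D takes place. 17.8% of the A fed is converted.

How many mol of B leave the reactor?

A reacted = 0.178 × 680.8 = 121.2 mol; ν_A = −1, so ξ = 121.2/1 = 121.2 mol.
Outlet amounts (n = n₀ + ν ξ):
  A: 680.8 − 1(121.2) = 559.6
  B: 0 + 1(121.2) = 121.2
  D: 0 + 1(121.2) = 121.2
  E: 521.5 (inert)

121 mol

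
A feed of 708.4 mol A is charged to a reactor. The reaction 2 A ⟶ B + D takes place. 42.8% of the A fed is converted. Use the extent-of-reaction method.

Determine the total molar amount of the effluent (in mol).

708 mol

A reacted = 0.428 × 708.4 = 303.2 mol; ν_A = −2, so ξ = 303.2/2 = 151.6 mol.
Outlet amounts (n = n₀ + ν ξ):
  A: 708.4 − 2(151.6) = 405.2
  B: 0 + 1(151.6) = 151.6
  D: 0 + 1(151.6) = 151.6
Total out = 405.2 + 151.6 + 151.6 = 708.4 mol.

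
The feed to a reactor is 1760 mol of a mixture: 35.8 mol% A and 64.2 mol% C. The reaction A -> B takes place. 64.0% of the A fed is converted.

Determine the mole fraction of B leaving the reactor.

A reacted = 0.64 × 630.1 = 403.3 mol; ν_A = −1, so ξ = 403.3/1 = 403.3 mol.
Outlet amounts (n = n₀ + ν ξ):
  A: 630.1 − 1(403.3) = 226.8
  B: 0 + 1(403.3) = 403.3
  C: 1130 (inert)
Total out = 1760 mol; y_B = 403.3 / 1760 = 0.2291.

0.229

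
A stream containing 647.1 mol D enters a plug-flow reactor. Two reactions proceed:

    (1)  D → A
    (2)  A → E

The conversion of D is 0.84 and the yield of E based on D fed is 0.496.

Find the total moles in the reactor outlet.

647 mol

Conversion of D: D consumed = 1ξ₁ = 0.84 × 647.1 → ξ₁ = 543.6 mol.
Yield of E: 1ξ₂ / 647.1 = 0.496 → ξ₂ = 321 mol.
Outlet amounts (n = n₀ + Σ ν·ξ):
  D: 647.1 − 1(543.6) = 103.5
  A: 0 + 1(543.6) − 1(321) = 222.6
  E: 0 + 1(321) = 321
Total out = 103.5 + 222.6 + 321 = 647.1 mol.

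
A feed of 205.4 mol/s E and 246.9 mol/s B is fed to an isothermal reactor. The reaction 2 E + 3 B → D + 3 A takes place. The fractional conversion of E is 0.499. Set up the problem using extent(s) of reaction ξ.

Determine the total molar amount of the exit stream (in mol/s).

401 mol/s

E reacted = 0.499 × 205.4 = 102.5 mol/s; ν_E = −2, so ξ = 102.5/2 = 51.25 mol/s.
Outlet amounts (n = n₀ + ν ξ):
  E: 205.4 − 2(51.25) = 102.9
  B: 246.9 − 3(51.25) = 93.16
  D: 0 + 1(51.25) = 51.25
  A: 0 + 3(51.25) = 153.7
Total out = 102.9 + 93.16 + 51.25 + 153.7 = 401.1 mol/s.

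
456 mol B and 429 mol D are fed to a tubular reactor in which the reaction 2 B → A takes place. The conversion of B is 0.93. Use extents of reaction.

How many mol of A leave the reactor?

212 mol

B reacted = 0.93 × 456 = 424.1 mol; ν_B = −2, so ξ = 424.1/2 = 212 mol.
Outlet amounts (n = n₀ + ν ξ):
  B: 456 − 2(212) = 31.92
  A: 0 + 1(212) = 212
  D: 429 (inert)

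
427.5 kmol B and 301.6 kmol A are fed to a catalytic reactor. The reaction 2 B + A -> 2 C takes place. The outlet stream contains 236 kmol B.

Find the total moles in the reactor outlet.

For B: n = n₀ − 2ξ → 236 = 427.5 − 2ξ, giving ξ = 95.75 kmol.
Outlet amounts (n = n₀ + ν ξ):
  B: 427.5 − 2(95.75) = 236
  A: 301.6 − 1(95.75) = 205.9
  C: 0 + 2(95.75) = 191.5
Total out = 236 + 205.9 + 191.5 = 633.4 kmol.

633 kmol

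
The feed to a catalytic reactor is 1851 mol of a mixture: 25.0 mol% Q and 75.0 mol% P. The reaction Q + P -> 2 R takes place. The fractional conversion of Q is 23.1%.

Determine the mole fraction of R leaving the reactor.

Q reacted = 0.231 × 462.8 = 106.9 mol; ν_Q = −1, so ξ = 106.9/1 = 106.9 mol.
Outlet amounts (n = n₀ + ν ξ):
  Q: 462.8 − 1(106.9) = 355.9
  P: 1388 − 1(106.9) = 1281
  R: 0 + 2(106.9) = 213.8
Total out = 1851 mol; y_R = 213.8 / 1851 = 0.1155.

0.116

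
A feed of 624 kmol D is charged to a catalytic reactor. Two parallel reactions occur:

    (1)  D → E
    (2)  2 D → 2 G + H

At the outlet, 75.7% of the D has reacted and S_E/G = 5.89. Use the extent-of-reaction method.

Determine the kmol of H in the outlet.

34.3 kmol

Conversion of D: D consumed = 0.757 × 624 = 472.4 kmol = 1ξ₁ + 2ξ₂.
Selectivity: 1ξ₁ / (2ξ₂) = 5.89 → ξ₁ = 11.78 ξ₂.
Substitute: (1·11.78 + 2) ξ₂ = 472.4 → ξ₂ = 34.28 kmol, ξ₁ = 403.8 kmol.
Outlet amounts (n = n₀ + Σ ν·ξ):
  D: 624 − 1(403.8) − 2(34.28) = 151.6
  E: 0 + 1(403.8) = 403.8
  G: 0 + 2(34.28) = 68.56
  H: 0 + 1(34.28) = 34.28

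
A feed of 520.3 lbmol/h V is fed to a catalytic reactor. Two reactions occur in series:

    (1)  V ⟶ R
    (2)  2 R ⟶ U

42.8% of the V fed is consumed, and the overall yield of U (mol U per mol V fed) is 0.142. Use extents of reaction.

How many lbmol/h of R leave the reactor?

74.9 lbmol/h

Conversion of V: V consumed = 1ξ₁ = 0.428 × 520.3 → ξ₁ = 222.7 lbmol/h.
Yield of U: 1ξ₂ / 520.3 = 0.142 → ξ₂ = 73.88 lbmol/h.
Outlet amounts (n = n₀ + Σ ν·ξ):
  V: 520.3 − 1(222.7) = 297.6
  R: 0 + 1(222.7) − 2(73.88) = 74.92
  U: 0 + 1(73.88) = 73.88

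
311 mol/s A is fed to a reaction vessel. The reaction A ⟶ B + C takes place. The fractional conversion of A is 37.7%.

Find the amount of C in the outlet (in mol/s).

117 mol/s

A reacted = 0.377 × 311 = 117.2 mol/s; ν_A = −1, so ξ = 117.2/1 = 117.2 mol/s.
Outlet amounts (n = n₀ + ν ξ):
  A: 311 − 1(117.2) = 193.8
  B: 0 + 1(117.2) = 117.2
  C: 0 + 1(117.2) = 117.2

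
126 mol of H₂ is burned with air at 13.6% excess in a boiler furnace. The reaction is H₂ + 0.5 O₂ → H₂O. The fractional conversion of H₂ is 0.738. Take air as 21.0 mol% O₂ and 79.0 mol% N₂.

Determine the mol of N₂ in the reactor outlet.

269 mol

Stoichiometric O₂ = 0.5 × 126 = 63 mol; O₂ fed = 63 × 1.136 = 71.57 mol.
N₂ fed = 71.57 × 79/21 = 269.2 mol.
Fuel reacted = 0.738 × 126 → ξ = 92.99 mol.
Outlet (n = n₀ + ν ξ):
  H₂: 126 − 1(92.99) = 33.01
  O₂: 71.57 − 0.5(92.99) = 25.07
  N₂: 269.2 (inert)
  H₂O: 0 + 1(92.99) = 92.99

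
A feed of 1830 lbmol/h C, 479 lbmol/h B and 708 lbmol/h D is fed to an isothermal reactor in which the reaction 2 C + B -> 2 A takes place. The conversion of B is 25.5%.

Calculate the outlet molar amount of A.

B reacted = 0.255 × 479 = 122.1 lbmol/h; ν_B = −1, so ξ = 122.1/1 = 122.1 lbmol/h.
Outlet amounts (n = n₀ + ν ξ):
  C: 1830 − 2(122.1) = 1586
  B: 479 − 1(122.1) = 356.9
  A: 0 + 2(122.1) = 244.3
  D: 708 (inert)

244 lbmol/h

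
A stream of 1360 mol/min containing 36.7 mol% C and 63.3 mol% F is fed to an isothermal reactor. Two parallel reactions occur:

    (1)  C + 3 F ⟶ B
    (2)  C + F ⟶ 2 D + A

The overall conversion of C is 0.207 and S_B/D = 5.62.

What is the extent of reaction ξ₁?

Conversion of C: C consumed = 0.207 × 499.1 = 103.3 mol/min = 1ξ₁ + 1ξ₂.
Selectivity: 1ξ₁ / (2ξ₂) = 5.62 → ξ₁ = 11.24 ξ₂.
Substitute: (1·11.24 + 1) ξ₂ = 103.3 → ξ₂ = 8.441 mol/min, ξ₁ = 94.88 mol/min.
Outlet amounts (n = n₀ + Σ ν·ξ):
  C: 499.1 − 1(94.88) − 1(8.441) = 395.8
  F: 860.9 − 3(94.88) − 1(8.441) = 567.8
  B: 0 + 1(94.88) = 94.88
  D: 0 + 2(8.441) = 16.88
  A: 0 + 1(8.441) = 8.441

ξ₁ = 94.9 mol/min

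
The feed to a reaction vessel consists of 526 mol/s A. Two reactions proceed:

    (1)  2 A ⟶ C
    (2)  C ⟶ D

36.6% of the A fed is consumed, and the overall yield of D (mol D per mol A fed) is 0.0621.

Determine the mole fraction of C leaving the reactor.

0.148

Conversion of A: A consumed = 2ξ₁ = 0.366 × 526 → ξ₁ = 96.26 mol/s.
Yield of D: 1ξ₂ / 526 = 0.0621 → ξ₂ = 32.66 mol/s.
Outlet amounts (n = n₀ + Σ ν·ξ):
  A: 526 − 2(96.26) = 333.5
  C: 0 + 1(96.26) − 1(32.66) = 63.59
  D: 0 + 1(32.66) = 32.66
Total out = 429.7 mol/s; y_C = 63.59 / 429.7 = 0.148.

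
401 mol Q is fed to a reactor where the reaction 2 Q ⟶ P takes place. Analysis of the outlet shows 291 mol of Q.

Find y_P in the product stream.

For Q: n = n₀ − 2ξ → 291 = 401 − 2ξ, giving ξ = 55 mol.
Outlet amounts (n = n₀ + ν ξ):
  Q: 401 − 2(55) = 291
  P: 0 + 1(55) = 55
Total out = 346 mol; y_P = 55 / 346 = 0.159.

0.159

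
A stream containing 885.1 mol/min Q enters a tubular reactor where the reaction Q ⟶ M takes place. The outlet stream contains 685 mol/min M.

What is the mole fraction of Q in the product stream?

0.226

For M: n = n₀ + 1ξ → 685 = 0 + 1ξ, giving ξ = 685 mol/min.
Outlet amounts (n = n₀ + ν ξ):
  Q: 885.1 − 1(685) = 200.1
  M: 0 + 1(685) = 685
Total out = 885.1 mol/min; y_Q = 200.1 / 885.1 = 0.2261.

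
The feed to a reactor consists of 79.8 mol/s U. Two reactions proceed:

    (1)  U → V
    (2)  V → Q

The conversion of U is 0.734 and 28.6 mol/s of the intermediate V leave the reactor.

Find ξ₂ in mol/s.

Conversion of U: U consumed = 1ξ₁ = 0.734 × 79.8 → ξ₁ = 58.57 mol/s.
V balance: n_V = 0 + 1ξ₁ − 1ξ₂ = 28.6 → ξ₂ = (1·58.57 − 28.6)/1 = 29.97 mol/s.
Outlet amounts (n = n₀ + Σ ν·ξ):
  U: 79.8 − 1(58.57) = 21.23
  V: 0 + 1(58.57) − 1(29.97) = 28.6
  Q: 0 + 1(29.97) = 29.97

ξ₂ = 30 mol/s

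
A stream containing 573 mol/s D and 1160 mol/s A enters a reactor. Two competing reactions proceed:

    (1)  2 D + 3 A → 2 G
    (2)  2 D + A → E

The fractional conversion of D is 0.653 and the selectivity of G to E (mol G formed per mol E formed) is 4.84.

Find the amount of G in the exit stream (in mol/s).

Conversion of D: D consumed = 0.653 × 573 = 374.2 mol/s = 2ξ₁ + 2ξ₂.
Selectivity: 2ξ₁ / (1ξ₂) = 4.84 → ξ₁ = 2.42 ξ₂.
Substitute: (2·2.42 + 2) ξ₂ = 374.2 → ξ₂ = 54.7 mol/s, ξ₁ = 132.4 mol/s.
Outlet amounts (n = n₀ + Σ ν·ξ):
  D: 573 − 2(132.4) − 2(54.7) = 198.8
  A: 1160 − 3(132.4) − 1(54.7) = 708.2
  G: 0 + 2(132.4) = 264.8
  E: 0 + 1(54.7) = 54.7

265 mol/s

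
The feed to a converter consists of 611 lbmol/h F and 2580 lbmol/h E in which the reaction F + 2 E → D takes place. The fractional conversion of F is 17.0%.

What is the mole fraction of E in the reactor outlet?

F reacted = 0.17 × 611 = 103.9 lbmol/h; ν_F = −1, so ξ = 103.9/1 = 103.9 lbmol/h.
Outlet amounts (n = n₀ + ν ξ):
  F: 611 − 1(103.9) = 507.1
  E: 2580 − 2(103.9) = 2372
  D: 0 + 1(103.9) = 103.9
Total out = 2983 lbmol/h; y_E = 2372 / 2983 = 0.7952.

0.795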